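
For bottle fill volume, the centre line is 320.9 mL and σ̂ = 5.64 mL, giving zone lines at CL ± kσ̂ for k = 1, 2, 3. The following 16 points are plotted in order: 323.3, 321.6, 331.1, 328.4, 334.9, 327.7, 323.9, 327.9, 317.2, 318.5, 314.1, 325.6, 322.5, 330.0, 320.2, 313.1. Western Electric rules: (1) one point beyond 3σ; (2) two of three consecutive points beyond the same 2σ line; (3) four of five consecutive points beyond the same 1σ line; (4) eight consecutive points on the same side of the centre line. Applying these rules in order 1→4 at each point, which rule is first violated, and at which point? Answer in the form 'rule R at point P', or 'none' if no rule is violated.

rule 3 at point 6

Zone of each point (C = within 1σ̂, B = 1σ̂–2σ̂, A = 2σ̂–3σ̂, * = beyond 3σ̂; sign = side of CL): 1:+C, 2:+C, 3:+B, 4:+B, 5:+A, 6:+B, 7:+C, 8:+B, 9:-C, 10:-C, 11:-B, 12:+C, 13:+C, 14:+B, 15:-C, 16:-B
Rule 3 (four of five consecutive points beyond the same 1σ limit) is satisfied at point 6.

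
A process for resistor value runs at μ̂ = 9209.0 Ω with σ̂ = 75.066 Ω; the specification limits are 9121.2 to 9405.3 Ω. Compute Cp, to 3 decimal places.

0.631

Cp = (USL − LSL) / (6σ̂) = (9405.3 − 9121.2) / (6 × 75.066) = 284.1000 / 450.3960 = 0.6308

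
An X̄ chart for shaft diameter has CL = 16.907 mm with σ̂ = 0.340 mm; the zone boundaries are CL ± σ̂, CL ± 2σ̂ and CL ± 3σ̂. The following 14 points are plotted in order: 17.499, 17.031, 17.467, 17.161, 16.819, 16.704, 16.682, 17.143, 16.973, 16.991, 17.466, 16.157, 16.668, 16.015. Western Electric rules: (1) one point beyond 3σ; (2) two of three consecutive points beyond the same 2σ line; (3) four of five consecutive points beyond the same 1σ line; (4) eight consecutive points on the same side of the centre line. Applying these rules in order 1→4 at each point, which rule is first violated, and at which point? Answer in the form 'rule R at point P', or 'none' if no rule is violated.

Zone of each point (C = within 1σ̂, B = 1σ̂–2σ̂, A = 2σ̂–3σ̂, * = beyond 3σ̂; sign = side of CL): 1:+B, 2:+C, 3:+B, 4:+C, 5:-C, 6:-C, 7:-C, 8:+C, 9:+C, 10:+C, 11:+B, 12:-A, 13:-C, 14:-A
Rule 2 (two of three consecutive points beyond the same 2σ limit) is satisfied at point 14.

rule 2 at point 14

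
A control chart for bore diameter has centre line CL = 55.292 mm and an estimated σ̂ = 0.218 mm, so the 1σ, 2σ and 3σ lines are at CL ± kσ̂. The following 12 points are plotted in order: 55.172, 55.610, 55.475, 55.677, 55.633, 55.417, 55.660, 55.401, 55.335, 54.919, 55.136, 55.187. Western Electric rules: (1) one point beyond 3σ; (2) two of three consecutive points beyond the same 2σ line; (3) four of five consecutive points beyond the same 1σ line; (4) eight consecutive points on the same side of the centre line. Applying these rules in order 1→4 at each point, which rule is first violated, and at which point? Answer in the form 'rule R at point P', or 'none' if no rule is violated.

rule 4 at point 9

Zone of each point (C = within 1σ̂, B = 1σ̂–2σ̂, A = 2σ̂–3σ̂, * = beyond 3σ̂; sign = side of CL): 1:-C, 2:+B, 3:+C, 4:+B, 5:+B, 6:+C, 7:+B, 8:+C, 9:+C, 10:-B, 11:-C, 12:-C
Rule 4 (eight consecutive points on the same side of the centre line) is satisfied at point 9.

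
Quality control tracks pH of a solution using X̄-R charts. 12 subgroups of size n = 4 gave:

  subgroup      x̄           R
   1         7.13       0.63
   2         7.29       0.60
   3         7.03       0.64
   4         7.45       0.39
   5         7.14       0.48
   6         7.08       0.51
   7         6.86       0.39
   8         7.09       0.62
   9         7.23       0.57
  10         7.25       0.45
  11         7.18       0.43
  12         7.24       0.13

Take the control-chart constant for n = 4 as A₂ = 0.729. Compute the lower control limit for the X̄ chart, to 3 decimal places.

X̄̄ = (7.13 + 7.29 + 7.03 + 7.45 + 7.14 + 7.08 + 6.86 + 7.09 + 7.23 + 7.25 + 7.18 + 7.24) / 12 = 85.9700 / 12 = 7.1642
R̄ = (0.63 + 0.60 + 0.64 + 0.39 + 0.48 + 0.51 + 0.39 + 0.62 + 0.57 + 0.45 + 0.43 + 0.13) / 12 = 5.8400 / 12 = 0.4867
LCL = X̄̄ − A₂·R̄ = 7.1642 − 0.729 × 0.4867 = 6.8094

6.809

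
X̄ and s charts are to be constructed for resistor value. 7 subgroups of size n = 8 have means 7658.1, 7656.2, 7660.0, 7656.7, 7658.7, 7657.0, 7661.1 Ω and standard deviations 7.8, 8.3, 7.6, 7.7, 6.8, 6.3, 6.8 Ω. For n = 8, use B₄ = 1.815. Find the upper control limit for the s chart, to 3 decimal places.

s̄ = (7.8 + 8.3 + 7.6 + 7.7 + 6.8 + 6.3 + 6.8) / 7 = 7.3286
UCL_s = B₄·s̄ = 1.815 × 7.3286 = 13.3014

13.301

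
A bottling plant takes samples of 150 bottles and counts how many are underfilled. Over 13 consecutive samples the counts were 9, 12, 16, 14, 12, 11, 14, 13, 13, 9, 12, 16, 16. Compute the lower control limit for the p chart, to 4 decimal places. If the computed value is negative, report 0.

p̄ = Σdᵢ / (k·n) = 167 / (13 × 150) = 0.08564
LCL = p̄ − 3·√(p̄(1−p̄)/n) = 0.08564 − 3 × 0.02285 = 0.01710

0.0171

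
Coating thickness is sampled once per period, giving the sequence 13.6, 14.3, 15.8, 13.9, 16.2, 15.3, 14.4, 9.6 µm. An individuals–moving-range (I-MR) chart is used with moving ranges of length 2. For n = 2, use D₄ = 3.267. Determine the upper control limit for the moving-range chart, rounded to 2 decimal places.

6.07

Moving ranges: 0.7, 1.5, 1.9, 2.3, 0.9, 0.9, 4.8; M̄R̄ = 13.0000 / 7 = 1.8571
UCL_MR = D₄·M̄R̄ = 3.267 × 1.8571 = 6.0673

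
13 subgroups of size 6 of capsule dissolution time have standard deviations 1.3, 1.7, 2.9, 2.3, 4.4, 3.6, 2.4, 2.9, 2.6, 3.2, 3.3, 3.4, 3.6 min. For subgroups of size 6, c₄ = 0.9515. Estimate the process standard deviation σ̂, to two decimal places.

s̄ = (1.3 + 1.7 + 2.9 + 2.3 + 4.4 + 3.6 + 2.4 + 2.9 + 2.6 + 3.2 + 3.3 + 3.4 + 3.6) / 13 = 2.8923
σ̂ = s̄ / c₄ = 2.8923 / 0.9515 = 3.0397

3.04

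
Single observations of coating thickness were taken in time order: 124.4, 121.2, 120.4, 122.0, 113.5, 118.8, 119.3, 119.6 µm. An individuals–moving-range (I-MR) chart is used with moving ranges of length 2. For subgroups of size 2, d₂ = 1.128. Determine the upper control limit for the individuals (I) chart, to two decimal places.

127.57

X̄ = (124.4 + 121.2 + 120.4 + 122.0 + 113.5 + 118.8 + 119.3 + 119.6) / 8 = 119.9000
Moving ranges: 3.2, 0.8, 1.6, 8.5, 5.3, 0.5, 0.3; M̄R̄ = 20.2000 / 7 = 2.8857
UCL = X̄ + 3·M̄R̄/d₂ = 119.9000 + 3 × 2.8857 / 1.128 = 127.5748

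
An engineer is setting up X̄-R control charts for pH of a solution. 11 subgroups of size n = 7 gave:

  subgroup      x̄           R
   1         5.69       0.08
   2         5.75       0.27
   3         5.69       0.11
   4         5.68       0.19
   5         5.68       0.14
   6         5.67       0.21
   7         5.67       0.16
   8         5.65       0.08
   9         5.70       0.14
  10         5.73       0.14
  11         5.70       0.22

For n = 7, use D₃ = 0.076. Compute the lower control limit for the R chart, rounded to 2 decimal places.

R̄ = (0.08 + 0.27 + 0.11 + 0.19 + 0.14 + 0.21 + 0.16 + 0.08 + 0.14 + 0.14 + 0.22) / 11 = 1.7400 / 11 = 0.1582
LCL_R = D₃·R̄ = 0.076 × 0.1582 = 0.0120

0.01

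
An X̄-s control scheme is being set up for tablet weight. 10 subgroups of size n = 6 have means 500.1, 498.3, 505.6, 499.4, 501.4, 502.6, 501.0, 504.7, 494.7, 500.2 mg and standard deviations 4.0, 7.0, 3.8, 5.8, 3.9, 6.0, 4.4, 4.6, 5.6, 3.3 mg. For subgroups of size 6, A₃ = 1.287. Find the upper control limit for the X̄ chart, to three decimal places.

X̄̄ = (500.1 + 498.3 + 505.6 + 499.4 + 501.4 + 502.6 + 501.0 + 504.7 + 494.7 + 500.2) / 10 = 500.8000
s̄ = (4.0 + 7.0 + 3.8 + 5.8 + 3.9 + 6.0 + 4.4 + 4.6 + 5.6 + 3.3) / 10 = 4.8400
UCL = X̄̄ + A₃·s̄ = 500.8000 + 1.287 × 4.8400 = 507.0291

507.029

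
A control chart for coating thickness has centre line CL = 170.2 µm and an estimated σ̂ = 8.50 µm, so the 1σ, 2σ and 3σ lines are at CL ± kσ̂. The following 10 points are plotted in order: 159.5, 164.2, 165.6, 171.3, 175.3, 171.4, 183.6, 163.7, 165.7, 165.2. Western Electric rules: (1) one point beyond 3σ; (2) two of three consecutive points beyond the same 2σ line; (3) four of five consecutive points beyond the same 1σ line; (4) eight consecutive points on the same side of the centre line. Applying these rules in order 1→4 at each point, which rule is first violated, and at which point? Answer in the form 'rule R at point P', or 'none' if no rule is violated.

Zone of each point (C = within 1σ̂, B = 1σ̂–2σ̂, A = 2σ̂–3σ̂, * = beyond 3σ̂; sign = side of CL): 1:-B, 2:-C, 3:-C, 4:+C, 5:+C, 6:+C, 7:+B, 8:-C, 9:-C, 10:-C
No rule fires across all 10 points.

none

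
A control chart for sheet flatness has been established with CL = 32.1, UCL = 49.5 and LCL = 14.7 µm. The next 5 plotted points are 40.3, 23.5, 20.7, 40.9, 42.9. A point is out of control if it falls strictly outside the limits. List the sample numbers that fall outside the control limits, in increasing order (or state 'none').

All 5 points lie within [14.7, 49.5].

none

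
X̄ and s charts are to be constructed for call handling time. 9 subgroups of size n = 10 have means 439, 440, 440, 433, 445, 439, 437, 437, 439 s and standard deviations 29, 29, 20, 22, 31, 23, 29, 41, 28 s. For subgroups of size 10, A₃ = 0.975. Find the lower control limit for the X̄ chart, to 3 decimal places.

X̄̄ = (439 + 440 + 440 + 433 + 445 + 439 + 437 + 437 + 439) / 9 = 438.7778
s̄ = (29 + 29 + 20 + 22 + 31 + 23 + 29 + 41 + 28) / 9 = 28.0000
LCL = X̄̄ − A₃·s̄ = 438.7778 − 0.975 × 28.0000 = 411.4778

411.478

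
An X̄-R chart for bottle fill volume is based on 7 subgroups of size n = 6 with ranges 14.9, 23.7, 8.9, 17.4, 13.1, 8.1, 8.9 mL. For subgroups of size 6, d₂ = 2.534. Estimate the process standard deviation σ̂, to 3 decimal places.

5.356

R̄ = (14.9 + 23.7 + 8.9 + 17.4 + 13.1 + 8.1 + 8.9) / 7 = 13.5714
σ̂ = R̄ / d₂ = 13.5714 / 2.534 = 5.3557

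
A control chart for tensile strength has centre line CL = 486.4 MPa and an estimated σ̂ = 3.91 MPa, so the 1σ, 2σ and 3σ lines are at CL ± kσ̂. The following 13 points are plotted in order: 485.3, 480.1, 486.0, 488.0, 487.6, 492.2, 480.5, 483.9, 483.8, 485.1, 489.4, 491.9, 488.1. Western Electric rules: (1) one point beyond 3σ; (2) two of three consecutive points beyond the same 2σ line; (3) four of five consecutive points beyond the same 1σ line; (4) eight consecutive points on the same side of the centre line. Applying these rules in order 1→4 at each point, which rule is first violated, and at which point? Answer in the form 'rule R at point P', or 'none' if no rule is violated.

none

Zone of each point (C = within 1σ̂, B = 1σ̂–2σ̂, A = 2σ̂–3σ̂, * = beyond 3σ̂; sign = side of CL): 1:-C, 2:-B, 3:-C, 4:+C, 5:+C, 6:+B, 7:-B, 8:-C, 9:-C, 10:-C, 11:+C, 12:+B, 13:+C
No rule fires across all 13 points.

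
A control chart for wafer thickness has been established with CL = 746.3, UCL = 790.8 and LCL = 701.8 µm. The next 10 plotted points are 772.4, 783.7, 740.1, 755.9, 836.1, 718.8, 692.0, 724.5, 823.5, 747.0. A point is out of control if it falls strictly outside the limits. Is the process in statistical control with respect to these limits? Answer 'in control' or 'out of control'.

Compare each point to [701.8, 790.8]: sample 5 = 836.1 > UCL; sample 7 = 692.0 < LCL; sample 9 = 823.5 > UCL.

out of control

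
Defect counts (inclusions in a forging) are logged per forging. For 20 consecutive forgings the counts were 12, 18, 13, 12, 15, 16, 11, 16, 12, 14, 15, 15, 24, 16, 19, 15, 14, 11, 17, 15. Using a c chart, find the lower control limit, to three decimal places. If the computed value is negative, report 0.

3.381

c̄ = (12 + 18 + 13 + 12 + 15 + 16 + 11 + 16 + 12 + 14 + 15 + 15 + 24 + 16 + 19 + 15 + 14 + 11 + 17 + 15) / 20 = 300 / 20 = 15.0000
LCL = c̄ − 3√c̄ = 15.0000 − 3 × 3.8730 = 3.3810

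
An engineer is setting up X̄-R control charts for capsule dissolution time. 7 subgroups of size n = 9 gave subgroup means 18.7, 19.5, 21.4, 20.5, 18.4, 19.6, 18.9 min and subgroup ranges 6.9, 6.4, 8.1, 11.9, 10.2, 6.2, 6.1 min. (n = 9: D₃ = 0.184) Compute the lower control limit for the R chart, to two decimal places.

1.47

R̄ = (6.9 + 6.4 + 8.1 + 11.9 + 10.2 + 6.2 + 6.1) / 7 = 55.8000 / 7 = 7.9714
LCL_R = D₃·R̄ = 0.184 × 7.9714 = 1.4667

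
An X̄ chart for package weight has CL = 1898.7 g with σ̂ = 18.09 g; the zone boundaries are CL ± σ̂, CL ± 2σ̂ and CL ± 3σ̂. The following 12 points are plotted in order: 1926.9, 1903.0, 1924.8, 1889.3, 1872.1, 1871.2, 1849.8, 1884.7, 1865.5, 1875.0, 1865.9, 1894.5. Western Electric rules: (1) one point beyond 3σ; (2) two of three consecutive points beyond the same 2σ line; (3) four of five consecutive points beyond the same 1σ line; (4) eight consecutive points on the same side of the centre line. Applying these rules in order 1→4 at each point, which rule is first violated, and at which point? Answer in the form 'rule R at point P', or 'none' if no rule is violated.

rule 3 at point 9

Zone of each point (C = within 1σ̂, B = 1σ̂–2σ̂, A = 2σ̂–3σ̂, * = beyond 3σ̂; sign = side of CL): 1:+B, 2:+C, 3:+B, 4:-C, 5:-B, 6:-B, 7:-A, 8:-C, 9:-B, 10:-B, 11:-B, 12:-C
Rule 3 (four of five consecutive points beyond the same 1σ limit) is satisfied at point 9.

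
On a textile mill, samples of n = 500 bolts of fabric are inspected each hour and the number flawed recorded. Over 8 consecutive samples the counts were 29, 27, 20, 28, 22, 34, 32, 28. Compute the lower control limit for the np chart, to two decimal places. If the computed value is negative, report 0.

p̄ = Σdᵢ / (k·n) = 220 / (8 × 500) = 0.05500
LCL = np̄ − 3·√(np̄(1−p̄)) = 27.5000 − 3 × 5.0978 = 12.2066

12.21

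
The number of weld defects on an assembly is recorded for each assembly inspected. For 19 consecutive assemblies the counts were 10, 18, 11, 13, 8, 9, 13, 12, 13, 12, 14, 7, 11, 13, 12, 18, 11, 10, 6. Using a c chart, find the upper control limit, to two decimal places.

21.86

c̄ = (10 + 18 + 11 + 13 + 8 + 9 + 13 + 12 + 13 + 12 + 14 + 7 + 11 + 13 + 12 + 18 + 11 + 10 + 6) / 19 = 221 / 19 = 11.6316
UCL = c̄ + 3√c̄ = 11.6316 + 3 × √11.6316 = 11.6316 + 3 × 3.4105 = 21.8631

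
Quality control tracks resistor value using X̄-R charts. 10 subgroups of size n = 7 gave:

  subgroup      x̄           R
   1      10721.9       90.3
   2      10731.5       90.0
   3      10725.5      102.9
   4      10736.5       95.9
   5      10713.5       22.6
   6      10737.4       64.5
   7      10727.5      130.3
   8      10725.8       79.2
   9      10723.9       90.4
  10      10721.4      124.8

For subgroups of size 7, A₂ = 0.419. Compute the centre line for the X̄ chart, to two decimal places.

X̄̄ = (10721.9 + 10731.5 + 10725.5 + 10736.5 + 10713.5 + 10737.4 + 10727.5 + 10725.8 + 10723.9 + 10721.4) / 10 = 107264.9000 / 10 = 10726.4900
CL = X̄̄ = 10726.4900

10726.49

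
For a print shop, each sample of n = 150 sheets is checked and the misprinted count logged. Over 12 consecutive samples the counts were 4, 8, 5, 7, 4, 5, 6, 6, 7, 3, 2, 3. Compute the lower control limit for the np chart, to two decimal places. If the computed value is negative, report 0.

0.00

p̄ = Σdᵢ / (k·n) = 60 / (12 × 150) = 0.03333
LCL = np̄ − 3·√(np̄(1−p̄)) = 5.0000 − 3 × 2.1985 = -1.5955 → 0 (negative, so LCL = 0)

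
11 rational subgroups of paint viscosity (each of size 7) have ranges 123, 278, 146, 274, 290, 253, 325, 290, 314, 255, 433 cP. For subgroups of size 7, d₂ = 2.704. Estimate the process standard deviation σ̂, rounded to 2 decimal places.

100.22

R̄ = (123 + 278 + 146 + 274 + 290 + 253 + 325 + 290 + 314 + 255 + 433) / 11 = 271.0000
σ̂ = R̄ / d₂ = 271.0000 / 2.704 = 100.2219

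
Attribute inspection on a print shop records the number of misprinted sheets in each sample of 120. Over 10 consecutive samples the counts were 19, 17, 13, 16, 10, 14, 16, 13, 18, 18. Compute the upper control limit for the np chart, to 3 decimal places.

p̄ = Σdᵢ / (k·n) = 154 / (10 × 120) = 0.12833
UCL = np̄ + 3·√(np̄(1−p̄)) = 15.4000 + 3 × √(15.4000×0.87167) = 15.4000 + 3 × 3.6638 = 26.3915

26.391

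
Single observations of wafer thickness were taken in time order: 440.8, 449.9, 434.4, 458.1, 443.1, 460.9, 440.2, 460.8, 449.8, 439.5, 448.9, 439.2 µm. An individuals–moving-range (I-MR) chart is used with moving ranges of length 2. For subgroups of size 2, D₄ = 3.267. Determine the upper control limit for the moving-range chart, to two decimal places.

Moving ranges: 9.1, 15.5, 23.7, 15.0, 17.8, 20.7, 20.6, 11.0, 10.3, 9.4, 9.7; M̄R̄ = 162.8000 / 11 = 14.8000
UCL_MR = D₄·M̄R̄ = 3.267 × 14.8000 = 48.3516

48.35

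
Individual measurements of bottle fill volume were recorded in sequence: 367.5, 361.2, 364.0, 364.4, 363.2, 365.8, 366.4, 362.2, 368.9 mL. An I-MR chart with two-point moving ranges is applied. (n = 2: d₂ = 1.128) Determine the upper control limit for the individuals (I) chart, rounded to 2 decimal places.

X̄ = (367.5 + 361.2 + 364.0 + 364.4 + 363.2 + 365.8 + 366.4 + 362.2 + 368.9) / 9 = 364.8444
Moving ranges: 6.3, 2.8, 0.4, 1.2, 2.6, 0.6, 4.2, 6.7; M̄R̄ = 24.8000 / 8 = 3.1000
UCL = X̄ + 3·M̄R̄/d₂ = 364.8444 + 3 × 3.1000 / 1.128 = 373.0891

373.09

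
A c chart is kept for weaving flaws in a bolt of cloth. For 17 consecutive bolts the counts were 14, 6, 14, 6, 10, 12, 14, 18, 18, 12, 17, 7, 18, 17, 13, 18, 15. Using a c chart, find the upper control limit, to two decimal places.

c̄ = (14 + 6 + 14 + 6 + 10 + 12 + 14 + 18 + 18 + 12 + 17 + 7 + 18 + 17 + 13 + 18 + 15) / 17 = 229 / 17 = 13.4706
UCL = c̄ + 3√c̄ = 13.4706 + 3 × √13.4706 = 13.4706 + 3 × 3.6702 = 24.4813

24.48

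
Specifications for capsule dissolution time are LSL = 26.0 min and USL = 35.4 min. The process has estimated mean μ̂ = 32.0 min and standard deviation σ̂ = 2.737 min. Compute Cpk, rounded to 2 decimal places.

Cpu = (USL − μ̂) / (3σ̂) = (35.4 − 32.0) / (3 × 2.737) = 0.4141; Cpl = (μ̂ − LSL) / (3σ̂) = (32.0 − 26.0) / (3 × 2.737) = 0.7307; Cpk = min(Cpu, Cpl) = 0.4141

0.41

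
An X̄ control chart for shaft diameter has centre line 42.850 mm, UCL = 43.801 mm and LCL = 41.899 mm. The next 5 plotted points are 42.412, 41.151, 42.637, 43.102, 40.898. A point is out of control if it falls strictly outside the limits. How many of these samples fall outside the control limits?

2

Compare each point to [41.899, 43.801]: sample 2 = 41.151 < LCL; sample 5 = 40.898 < LCL.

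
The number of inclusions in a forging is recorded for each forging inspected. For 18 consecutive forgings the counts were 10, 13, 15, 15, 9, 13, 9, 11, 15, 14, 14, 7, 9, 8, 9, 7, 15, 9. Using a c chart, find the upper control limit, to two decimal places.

21.27

c̄ = (10 + 13 + 15 + 15 + 9 + 13 + 9 + 11 + 15 + 14 + 14 + 7 + 9 + 8 + 9 + 7 + 15 + 9) / 18 = 202 / 18 = 11.2222
UCL = c̄ + 3√c̄ = 11.2222 + 3 × √11.2222 = 11.2222 + 3 × 3.3500 = 21.2721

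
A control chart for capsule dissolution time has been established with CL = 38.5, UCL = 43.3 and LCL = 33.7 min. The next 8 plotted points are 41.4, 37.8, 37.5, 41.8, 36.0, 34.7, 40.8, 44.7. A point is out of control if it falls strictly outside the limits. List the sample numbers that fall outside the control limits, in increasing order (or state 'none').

8

Compare each point to [33.7, 43.3]: sample 8 = 44.7 > UCL.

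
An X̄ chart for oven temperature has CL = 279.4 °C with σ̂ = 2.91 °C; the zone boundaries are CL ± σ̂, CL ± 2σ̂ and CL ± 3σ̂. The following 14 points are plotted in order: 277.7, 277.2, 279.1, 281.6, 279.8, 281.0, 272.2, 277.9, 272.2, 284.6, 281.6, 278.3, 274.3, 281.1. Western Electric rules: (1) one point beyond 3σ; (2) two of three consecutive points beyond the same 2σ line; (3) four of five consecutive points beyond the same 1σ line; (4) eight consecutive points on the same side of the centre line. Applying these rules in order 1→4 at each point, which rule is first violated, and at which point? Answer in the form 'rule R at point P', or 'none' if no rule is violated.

Zone of each point (C = within 1σ̂, B = 1σ̂–2σ̂, A = 2σ̂–3σ̂, * = beyond 3σ̂; sign = side of CL): 1:-C, 2:-C, 3:-C, 4:+C, 5:+C, 6:+C, 7:-A, 8:-C, 9:-A, 10:+B, 11:+C, 12:-C, 13:-B, 14:+C
Rule 2 (two of three consecutive points beyond the same 2σ limit) is satisfied at point 9.

rule 2 at point 9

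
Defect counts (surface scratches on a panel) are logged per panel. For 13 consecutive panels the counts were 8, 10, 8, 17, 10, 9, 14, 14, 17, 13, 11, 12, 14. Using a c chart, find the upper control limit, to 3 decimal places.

22.502

c̄ = (8 + 10 + 8 + 17 + 10 + 9 + 14 + 14 + 17 + 13 + 11 + 12 + 14) / 13 = 157 / 13 = 12.0769
UCL = c̄ + 3√c̄ = 12.0769 + 3 × √12.0769 = 12.0769 + 3 × 3.4752 = 22.5025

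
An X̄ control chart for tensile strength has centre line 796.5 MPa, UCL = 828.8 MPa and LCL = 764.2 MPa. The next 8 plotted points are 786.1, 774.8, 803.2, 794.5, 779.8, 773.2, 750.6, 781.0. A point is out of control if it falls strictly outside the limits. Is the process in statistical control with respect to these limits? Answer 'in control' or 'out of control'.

Compare each point to [764.2, 828.8]: sample 7 = 750.6 < LCL.

out of control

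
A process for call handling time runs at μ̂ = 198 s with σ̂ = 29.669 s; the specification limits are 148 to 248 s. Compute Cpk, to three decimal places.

Cpu = (USL − μ̂) / (3σ̂) = (248 − 198) / (3 × 29.669) = 0.5618; Cpl = (μ̂ − LSL) / (3σ̂) = (198 − 148) / (3 × 29.669) = 0.5618; Cpk = min(Cpu, Cpl) = 0.5618

0.562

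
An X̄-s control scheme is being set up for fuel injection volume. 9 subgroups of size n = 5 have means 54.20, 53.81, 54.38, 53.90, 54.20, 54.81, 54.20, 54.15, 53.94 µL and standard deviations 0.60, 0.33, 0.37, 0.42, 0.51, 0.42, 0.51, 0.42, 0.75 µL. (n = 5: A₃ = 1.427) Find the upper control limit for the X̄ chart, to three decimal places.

54.863

X̄̄ = (54.20 + 53.81 + 54.38 + 53.90 + 54.20 + 54.81 + 54.20 + 54.15 + 53.94) / 9 = 54.1767
s̄ = (0.60 + 0.33 + 0.37 + 0.42 + 0.51 + 0.42 + 0.51 + 0.42 + 0.75) / 9 = 0.4811
UCL = X̄̄ + A₃·s̄ = 54.1767 + 1.427 × 0.4811 = 54.8632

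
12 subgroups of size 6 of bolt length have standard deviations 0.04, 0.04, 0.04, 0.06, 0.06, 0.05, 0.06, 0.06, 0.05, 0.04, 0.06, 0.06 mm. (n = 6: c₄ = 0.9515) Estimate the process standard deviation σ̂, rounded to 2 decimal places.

s̄ = (0.04 + 0.04 + 0.04 + 0.06 + 0.06 + 0.05 + 0.06 + 0.06 + 0.05 + 0.04 + 0.06 + 0.06) / 12 = 0.0517
σ̂ = s̄ / c₄ = 0.0517 / 0.9515 = 0.0543

0.05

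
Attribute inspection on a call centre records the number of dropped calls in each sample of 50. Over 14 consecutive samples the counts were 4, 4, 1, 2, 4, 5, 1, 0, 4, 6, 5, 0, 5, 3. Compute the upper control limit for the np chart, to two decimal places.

p̄ = Σdᵢ / (k·n) = 44 / (14 × 50) = 0.06286
UCL = np̄ + 3·√(np̄(1−p̄)) = 3.1429 + 3 × √(3.1429×0.93714) = 3.1429 + 3 × 1.7162 = 8.2914

8.29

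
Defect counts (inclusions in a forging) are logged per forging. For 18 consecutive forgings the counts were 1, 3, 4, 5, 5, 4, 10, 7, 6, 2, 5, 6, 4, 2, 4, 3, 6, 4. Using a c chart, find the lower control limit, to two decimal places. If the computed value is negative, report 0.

0.00

c̄ = (1 + 3 + 4 + 5 + 5 + 4 + 10 + 7 + 6 + 2 + 5 + 6 + 4 + 2 + 4 + 3 + 6 + 4) / 18 = 81 / 18 = 4.5000
LCL = c̄ − 3√c̄ = 4.5000 − 3 × 2.1213 = -1.8640 → 0 (cannot be negative)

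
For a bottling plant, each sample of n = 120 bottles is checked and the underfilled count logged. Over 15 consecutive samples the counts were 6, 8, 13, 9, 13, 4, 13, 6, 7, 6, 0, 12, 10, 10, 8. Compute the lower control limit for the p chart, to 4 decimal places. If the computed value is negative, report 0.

0.0000

p̄ = Σdᵢ / (k·n) = 125 / (15 × 120) = 0.06944
LCL = p̄ − 3·√(p̄(1−p̄)/n) = 0.06944 − 3 × 0.02321 = -0.00017 → 0 (negative, so LCL = 0)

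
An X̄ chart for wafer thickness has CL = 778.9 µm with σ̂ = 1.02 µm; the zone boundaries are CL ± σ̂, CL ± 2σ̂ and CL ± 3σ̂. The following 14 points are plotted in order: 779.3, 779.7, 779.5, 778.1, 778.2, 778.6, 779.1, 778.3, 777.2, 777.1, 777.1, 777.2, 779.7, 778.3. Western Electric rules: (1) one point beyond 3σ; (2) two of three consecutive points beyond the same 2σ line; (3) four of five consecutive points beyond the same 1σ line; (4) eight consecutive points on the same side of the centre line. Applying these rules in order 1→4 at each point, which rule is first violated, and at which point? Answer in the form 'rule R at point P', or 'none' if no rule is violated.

rule 3 at point 12

Zone of each point (C = within 1σ̂, B = 1σ̂–2σ̂, A = 2σ̂–3σ̂, * = beyond 3σ̂; sign = side of CL): 1:+C, 2:+C, 3:+C, 4:-C, 5:-C, 6:-C, 7:+C, 8:-C, 9:-B, 10:-B, 11:-B, 12:-B, 13:+C, 14:-C
Rule 3 (four of five consecutive points beyond the same 1σ limit) is satisfied at point 12.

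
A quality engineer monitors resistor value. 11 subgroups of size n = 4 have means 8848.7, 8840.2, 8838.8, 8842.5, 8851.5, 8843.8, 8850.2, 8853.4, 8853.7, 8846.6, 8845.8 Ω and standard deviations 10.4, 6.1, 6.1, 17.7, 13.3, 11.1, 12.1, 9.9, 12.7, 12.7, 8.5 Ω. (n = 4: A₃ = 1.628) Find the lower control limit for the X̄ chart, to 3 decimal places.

X̄̄ = (8848.7 + 8840.2 + 8838.8 + 8842.5 + 8851.5 + 8843.8 + 8850.2 + 8853.4 + 8853.7 + 8846.6 + 8845.8) / 11 = 8846.8364
s̄ = (10.4 + 6.1 + 6.1 + 17.7 + 13.3 + 11.1 + 12.1 + 9.9 + 12.7 + 12.7 + 8.5) / 11 = 10.9636
LCL = X̄̄ − A₃·s̄ = 8846.8364 − 1.628 × 10.9636 = 8828.9876

8828.988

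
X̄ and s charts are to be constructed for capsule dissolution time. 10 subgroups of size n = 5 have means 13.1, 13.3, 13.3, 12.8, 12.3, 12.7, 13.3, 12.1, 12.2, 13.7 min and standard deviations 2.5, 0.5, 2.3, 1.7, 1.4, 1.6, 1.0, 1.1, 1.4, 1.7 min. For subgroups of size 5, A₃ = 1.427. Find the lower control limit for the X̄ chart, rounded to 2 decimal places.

10.71

X̄̄ = (13.1 + 13.3 + 13.3 + 12.8 + 12.3 + 12.7 + 13.3 + 12.1 + 12.2 + 13.7) / 10 = 12.8800
s̄ = (2.5 + 0.5 + 2.3 + 1.7 + 1.4 + 1.6 + 1.0 + 1.1 + 1.4 + 1.7) / 10 = 1.5200
LCL = X̄̄ − A₃·s̄ = 12.8800 − 1.427 × 1.5200 = 10.7110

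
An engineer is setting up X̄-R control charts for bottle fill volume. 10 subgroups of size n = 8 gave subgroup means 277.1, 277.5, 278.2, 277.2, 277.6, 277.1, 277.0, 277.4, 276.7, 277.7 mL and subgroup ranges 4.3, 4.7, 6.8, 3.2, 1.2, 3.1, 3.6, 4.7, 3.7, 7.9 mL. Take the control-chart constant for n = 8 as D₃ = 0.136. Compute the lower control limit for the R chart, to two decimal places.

R̄ = (4.3 + 4.7 + 6.8 + 3.2 + 1.2 + 3.1 + 3.6 + 4.7 + 3.7 + 7.9) / 10 = 43.2000 / 10 = 4.3200
LCL_R = D₃·R̄ = 0.136 × 4.3200 = 0.5875

0.59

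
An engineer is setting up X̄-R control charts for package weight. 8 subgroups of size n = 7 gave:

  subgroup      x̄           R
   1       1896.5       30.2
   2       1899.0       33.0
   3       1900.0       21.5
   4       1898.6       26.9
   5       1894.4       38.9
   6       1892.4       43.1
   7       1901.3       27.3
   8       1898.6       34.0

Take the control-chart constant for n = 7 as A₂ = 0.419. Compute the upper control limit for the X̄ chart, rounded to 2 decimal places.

1910.95

X̄̄ = (1896.5 + 1899.0 + 1900.0 + 1898.6 + 1894.4 + 1892.4 + 1901.3 + 1898.6) / 8 = 15180.8000 / 8 = 1897.6000
R̄ = (30.2 + 33.0 + 21.5 + 26.9 + 38.9 + 43.1 + 27.3 + 34.0) / 8 = 254.9000 / 8 = 31.8625
UCL = X̄̄ + A₂·R̄ = 1897.6000 + 0.419 × 31.8625 = 1910.9504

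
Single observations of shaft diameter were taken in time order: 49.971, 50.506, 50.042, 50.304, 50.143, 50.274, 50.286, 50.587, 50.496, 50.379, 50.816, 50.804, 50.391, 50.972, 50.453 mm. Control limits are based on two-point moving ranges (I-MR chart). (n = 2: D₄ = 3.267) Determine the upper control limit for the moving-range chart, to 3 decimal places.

Moving ranges: 0.535, 0.464, 0.262, 0.161, 0.131, 0.012, 0.301, 0.091, 0.117, 0.437, 0.012, 0.413, 0.581, 0.519; M̄R̄ = 4.0360 / 14 = 0.2883
UCL_MR = D₄·M̄R̄ = 3.267 × 0.2883 = 0.9418

0.942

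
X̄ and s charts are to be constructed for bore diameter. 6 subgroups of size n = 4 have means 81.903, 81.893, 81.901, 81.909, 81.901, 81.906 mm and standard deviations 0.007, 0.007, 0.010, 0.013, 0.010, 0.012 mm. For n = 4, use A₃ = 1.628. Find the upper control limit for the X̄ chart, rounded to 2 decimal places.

81.92

X̄̄ = (81.903 + 81.893 + 81.901 + 81.909 + 81.901 + 81.906) / 6 = 81.9022
s̄ = (0.007 + 0.007 + 0.010 + 0.013 + 0.010 + 0.012) / 6 = 0.0098
UCL = X̄̄ + A₃·s̄ = 81.9022 + 1.628 × 0.0098 = 81.9182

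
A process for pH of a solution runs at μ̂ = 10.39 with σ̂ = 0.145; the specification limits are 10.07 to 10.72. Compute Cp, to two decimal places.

Cp = (USL − LSL) / (6σ̂) = (10.72 − 10.07) / (6 × 0.145) = 0.6500 / 0.8700 = 0.7471

0.75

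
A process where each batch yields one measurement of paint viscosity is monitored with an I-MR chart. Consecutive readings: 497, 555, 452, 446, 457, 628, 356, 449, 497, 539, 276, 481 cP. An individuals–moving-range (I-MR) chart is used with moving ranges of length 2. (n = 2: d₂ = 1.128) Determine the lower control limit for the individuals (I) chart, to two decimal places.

X̄ = (497 + 555 + 452 + 446 + 457 + 628 + 356 + 449 + 497 + 539 + 276 + 481) / 12 = 469.4167
Moving ranges: 58, 103, 6, 11, 171, 272, 93, 48, 42, 263, 205; M̄R̄ = 1272.0000 / 11 = 115.6364
LCL = X̄ − 3·M̄R̄/d₂ = 469.4167 − 3 × 115.6364 / 1.128 = 161.8731

161.87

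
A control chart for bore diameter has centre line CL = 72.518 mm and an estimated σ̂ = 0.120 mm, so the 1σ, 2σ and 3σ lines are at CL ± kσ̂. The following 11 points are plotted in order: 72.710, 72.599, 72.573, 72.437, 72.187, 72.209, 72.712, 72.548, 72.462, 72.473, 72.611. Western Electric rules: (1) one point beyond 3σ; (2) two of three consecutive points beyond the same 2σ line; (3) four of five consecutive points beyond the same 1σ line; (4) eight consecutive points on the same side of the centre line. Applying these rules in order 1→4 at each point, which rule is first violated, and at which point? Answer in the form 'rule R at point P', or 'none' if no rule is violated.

Zone of each point (C = within 1σ̂, B = 1σ̂–2σ̂, A = 2σ̂–3σ̂, * = beyond 3σ̂; sign = side of CL): 1:+B, 2:+C, 3:+C, 4:-C, 5:-A, 6:-A, 7:+B, 8:+C, 9:-C, 10:-C, 11:+C
Rule 2 (two of three consecutive points beyond the same 2σ limit) is satisfied at point 6.

rule 2 at point 6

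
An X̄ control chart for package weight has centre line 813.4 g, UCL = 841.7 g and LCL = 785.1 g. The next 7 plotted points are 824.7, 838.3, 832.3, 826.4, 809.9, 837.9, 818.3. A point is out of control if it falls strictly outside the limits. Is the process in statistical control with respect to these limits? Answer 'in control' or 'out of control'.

in control

All 7 points lie within [785.1, 841.7].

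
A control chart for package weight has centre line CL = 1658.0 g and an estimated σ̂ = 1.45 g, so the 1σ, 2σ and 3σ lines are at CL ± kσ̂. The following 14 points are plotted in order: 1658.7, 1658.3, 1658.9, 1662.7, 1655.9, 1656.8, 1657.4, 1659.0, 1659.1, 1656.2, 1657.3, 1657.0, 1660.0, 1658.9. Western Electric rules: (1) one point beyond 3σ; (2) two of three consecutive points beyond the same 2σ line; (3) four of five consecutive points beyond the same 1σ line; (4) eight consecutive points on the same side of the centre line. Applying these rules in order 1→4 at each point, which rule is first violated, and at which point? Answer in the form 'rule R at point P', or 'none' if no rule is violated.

rule 1 at point 4

Zone of each point (C = within 1σ̂, B = 1σ̂–2σ̂, A = 2σ̂–3σ̂, * = beyond 3σ̂; sign = side of CL): 1:+C, 2:+C, 3:+C, 4:+*, 5:-B, 6:-C, 7:-C, 8:+C, 9:+C, 10:-B, 11:-C, 12:-C, 13:+B, 14:+C
Rule 1 (one point beyond the 3σ limits) is satisfied at point 4.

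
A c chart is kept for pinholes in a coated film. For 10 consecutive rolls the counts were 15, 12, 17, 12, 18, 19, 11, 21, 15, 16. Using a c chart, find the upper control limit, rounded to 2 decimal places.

c̄ = (15 + 12 + 17 + 12 + 18 + 19 + 11 + 21 + 15 + 16) / 10 = 156 / 10 = 15.6000
UCL = c̄ + 3√c̄ = 15.6000 + 3 × √15.6000 = 15.6000 + 3 × 3.9497 = 27.4491

27.45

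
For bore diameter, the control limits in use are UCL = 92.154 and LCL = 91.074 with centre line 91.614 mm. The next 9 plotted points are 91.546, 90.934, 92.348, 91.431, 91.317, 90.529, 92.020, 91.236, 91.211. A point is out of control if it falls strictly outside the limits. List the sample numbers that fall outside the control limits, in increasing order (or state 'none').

Compare each point to [91.074, 92.154]: sample 2 = 90.934 < LCL; sample 3 = 92.348 > UCL; sample 6 = 90.529 < LCL.

2, 3, 6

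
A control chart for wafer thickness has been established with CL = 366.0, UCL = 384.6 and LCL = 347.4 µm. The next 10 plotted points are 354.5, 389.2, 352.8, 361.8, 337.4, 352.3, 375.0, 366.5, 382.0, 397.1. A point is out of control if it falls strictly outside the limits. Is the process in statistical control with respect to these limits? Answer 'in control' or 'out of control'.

out of control

Compare each point to [347.4, 384.6]: sample 2 = 389.2 > UCL; sample 5 = 337.4 < LCL; sample 10 = 397.1 > UCL.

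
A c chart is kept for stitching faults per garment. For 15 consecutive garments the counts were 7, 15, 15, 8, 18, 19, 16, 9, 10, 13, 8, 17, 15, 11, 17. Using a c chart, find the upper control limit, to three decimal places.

c̄ = (7 + 15 + 15 + 8 + 18 + 19 + 16 + 9 + 10 + 13 + 8 + 17 + 15 + 11 + 17) / 15 = 198 / 15 = 13.2000
UCL = c̄ + 3√c̄ = 13.2000 + 3 × √13.2000 = 13.2000 + 3 × 3.6332 = 24.0995

24.100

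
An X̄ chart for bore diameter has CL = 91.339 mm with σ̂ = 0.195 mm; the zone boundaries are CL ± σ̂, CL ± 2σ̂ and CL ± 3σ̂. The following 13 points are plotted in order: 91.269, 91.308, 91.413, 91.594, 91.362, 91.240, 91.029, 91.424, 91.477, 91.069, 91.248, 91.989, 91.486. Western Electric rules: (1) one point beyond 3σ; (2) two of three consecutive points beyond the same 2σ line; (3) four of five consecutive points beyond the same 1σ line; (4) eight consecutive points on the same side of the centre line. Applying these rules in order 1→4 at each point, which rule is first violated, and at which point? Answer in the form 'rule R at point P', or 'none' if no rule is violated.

Zone of each point (C = within 1σ̂, B = 1σ̂–2σ̂, A = 2σ̂–3σ̂, * = beyond 3σ̂; sign = side of CL): 1:-C, 2:-C, 3:+C, 4:+B, 5:+C, 6:-C, 7:-B, 8:+C, 9:+C, 10:-B, 11:-C, 12:+*, 13:+C
Rule 1 (one point beyond the 3σ limits) is satisfied at point 12.

rule 1 at point 12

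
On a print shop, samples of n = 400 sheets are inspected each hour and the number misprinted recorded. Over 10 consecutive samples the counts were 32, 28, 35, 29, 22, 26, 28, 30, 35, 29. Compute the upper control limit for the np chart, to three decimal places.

45.057

p̄ = Σdᵢ / (k·n) = 294 / (10 × 400) = 0.07350
UCL = np̄ + 3·√(np̄(1−p̄)) = 29.4000 + 3 × √(29.4000×0.92650) = 29.4000 + 3 × 5.2191 = 45.0573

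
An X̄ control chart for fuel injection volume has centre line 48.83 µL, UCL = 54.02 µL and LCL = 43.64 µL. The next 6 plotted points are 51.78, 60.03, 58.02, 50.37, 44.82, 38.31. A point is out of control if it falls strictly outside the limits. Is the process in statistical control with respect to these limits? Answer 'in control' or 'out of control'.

Compare each point to [43.64, 54.02]: sample 2 = 60.03 > UCL; sample 3 = 58.02 > UCL; sample 6 = 38.31 < LCL.

out of control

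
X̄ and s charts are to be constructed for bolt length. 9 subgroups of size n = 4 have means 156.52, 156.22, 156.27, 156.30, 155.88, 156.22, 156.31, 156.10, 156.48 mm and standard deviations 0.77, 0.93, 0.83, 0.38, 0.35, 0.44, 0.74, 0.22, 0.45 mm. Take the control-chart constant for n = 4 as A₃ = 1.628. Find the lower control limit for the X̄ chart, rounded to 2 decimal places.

155.33

X̄̄ = (156.52 + 156.22 + 156.27 + 156.30 + 155.88 + 156.22 + 156.31 + 156.10 + 156.48) / 9 = 156.2556
s̄ = (0.77 + 0.93 + 0.83 + 0.38 + 0.35 + 0.44 + 0.74 + 0.22 + 0.45) / 9 = 0.5678
LCL = X̄̄ − A₃·s̄ = 156.2556 − 1.628 × 0.5678 = 155.3312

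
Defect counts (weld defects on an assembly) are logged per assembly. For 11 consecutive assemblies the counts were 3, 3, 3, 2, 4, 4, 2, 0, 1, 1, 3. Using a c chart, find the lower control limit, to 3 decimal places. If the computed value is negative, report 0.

c̄ = (3 + 3 + 3 + 2 + 4 + 4 + 2 + 0 + 1 + 1 + 3) / 11 = 26 / 11 = 2.3636
LCL = c̄ − 3√c̄ = 2.3636 − 3 × 1.5374 = -2.2486 → 0 (cannot be negative)

0.000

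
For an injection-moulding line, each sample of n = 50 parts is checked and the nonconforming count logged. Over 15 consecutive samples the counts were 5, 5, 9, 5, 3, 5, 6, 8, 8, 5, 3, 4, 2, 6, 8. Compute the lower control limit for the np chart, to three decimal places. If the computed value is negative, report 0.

p̄ = Σdᵢ / (k·n) = 82 / (15 × 50) = 0.10933
LCL = np̄ − 3·√(np̄(1−p̄)) = 5.4667 − 3 × 2.2066 = -1.1531 → 0 (negative, so LCL = 0)

0.000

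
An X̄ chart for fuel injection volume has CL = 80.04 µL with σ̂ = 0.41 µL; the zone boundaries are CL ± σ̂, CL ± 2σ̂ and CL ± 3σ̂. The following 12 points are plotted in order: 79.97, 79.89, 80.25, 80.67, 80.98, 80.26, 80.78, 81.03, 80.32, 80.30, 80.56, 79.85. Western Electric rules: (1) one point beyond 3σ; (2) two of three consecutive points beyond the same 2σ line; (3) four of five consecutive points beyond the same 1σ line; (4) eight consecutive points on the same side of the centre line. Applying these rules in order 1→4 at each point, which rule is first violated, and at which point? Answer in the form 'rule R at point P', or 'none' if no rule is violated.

rule 3 at point 8

Zone of each point (C = within 1σ̂, B = 1σ̂–2σ̂, A = 2σ̂–3σ̂, * = beyond 3σ̂; sign = side of CL): 1:-C, 2:-C, 3:+C, 4:+B, 5:+A, 6:+C, 7:+B, 8:+A, 9:+C, 10:+C, 11:+B, 12:-C
Rule 3 (four of five consecutive points beyond the same 1σ limit) is satisfied at point 8.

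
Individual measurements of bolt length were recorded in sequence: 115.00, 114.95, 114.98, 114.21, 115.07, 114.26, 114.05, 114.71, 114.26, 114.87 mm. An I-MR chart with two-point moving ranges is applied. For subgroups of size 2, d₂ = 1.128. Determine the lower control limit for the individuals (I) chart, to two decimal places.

113.32

X̄ = (115.00 + 114.95 + 114.98 + 114.21 + 115.07 + 114.26 + 114.05 + 114.71 + 114.26 + 114.87) / 10 = 114.6360
Moving ranges: 0.05, 0.03, 0.77, 0.86, 0.81, 0.21, 0.66, 0.45, 0.61; M̄R̄ = 4.4500 / 9 = 0.4944
LCL = X̄ − 3·M̄R̄/d₂ = 114.6360 − 3 × 0.4944 / 1.128 = 113.3210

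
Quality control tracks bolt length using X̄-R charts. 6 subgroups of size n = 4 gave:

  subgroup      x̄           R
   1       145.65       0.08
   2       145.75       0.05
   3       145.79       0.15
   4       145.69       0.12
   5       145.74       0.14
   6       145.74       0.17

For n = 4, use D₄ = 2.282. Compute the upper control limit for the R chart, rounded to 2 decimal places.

0.27

R̄ = (0.08 + 0.05 + 0.15 + 0.12 + 0.14 + 0.17) / 6 = 0.7100 / 6 = 0.1183
UCL_R = D₄·R̄ = 2.282 × 0.1183 = 0.2700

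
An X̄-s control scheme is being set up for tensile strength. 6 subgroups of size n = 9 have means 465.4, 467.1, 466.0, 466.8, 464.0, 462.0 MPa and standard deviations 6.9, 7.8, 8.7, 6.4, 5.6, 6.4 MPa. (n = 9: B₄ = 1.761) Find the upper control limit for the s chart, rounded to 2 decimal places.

12.27

s̄ = (6.9 + 7.8 + 8.7 + 6.4 + 5.6 + 6.4) / 6 = 6.9667
UCL_s = B₄·s̄ = 1.761 × 6.9667 = 12.2683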